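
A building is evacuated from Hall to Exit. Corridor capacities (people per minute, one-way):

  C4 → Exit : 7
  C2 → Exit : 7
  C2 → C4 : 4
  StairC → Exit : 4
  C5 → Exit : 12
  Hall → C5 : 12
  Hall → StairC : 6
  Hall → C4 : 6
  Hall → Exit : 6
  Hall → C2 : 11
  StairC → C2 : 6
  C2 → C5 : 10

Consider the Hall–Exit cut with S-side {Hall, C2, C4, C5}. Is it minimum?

No — its capacity is 38, but the minimum cut has capacity 36.

Given cut capacity: 6 + 6 + 7 + 7 + 12 = 38.
Augment Hall→Exit: bottleneck 6, flow now 6.
Augment Hall→StairC→Exit: bottleneck 4, flow now 10.
Augment Hall→C2→Exit: bottleneck 7, flow now 17.
Augment Hall→C4→Exit: bottleneck 6, flow now 23.
Augment Hall→C5→Exit: bottleneck 12, flow now 35.
Augment Hall→C2→C4→Exit: bottleneck 1, flow now 36.
No augmenting path remains; maximum flow = 36.
In the residual graph, reachable from Hall: {Hall, StairC, C2, C4, C5}.
Min-cut edges: Hall→Exit (6), StairC→Exit (4), C2→Exit (7), C4→Exit (7), C5→Exit (12); capacity 6 + 4 + 7 + 7 + 12 = 36.
Cut capacity 38 exceeds the max flow 36, so it is not minimum.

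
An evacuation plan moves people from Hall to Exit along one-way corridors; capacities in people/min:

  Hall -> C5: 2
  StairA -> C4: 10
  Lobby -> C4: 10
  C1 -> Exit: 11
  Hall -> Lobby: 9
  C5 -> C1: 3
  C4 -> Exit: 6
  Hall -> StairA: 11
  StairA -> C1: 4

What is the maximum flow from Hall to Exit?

12

Augment Hall→C5→C1→Exit: bottleneck 2, flow now 2.
Augment Hall→Lobby→C4→Exit: bottleneck 6, flow now 8.
Augment Hall→StairA→C1→Exit: bottleneck 4, flow now 12.
No augmenting path remains; maximum flow = 12.
In the residual graph, reachable from Hall: {Hall, Lobby, StairA, C4}.
Min-cut edges: Hall→C5 (2), StairA→C1 (4), C4→Exit (6); capacity 2 + 4 + 6 = 12.
This cut is saturated, so no flow can exceed 12.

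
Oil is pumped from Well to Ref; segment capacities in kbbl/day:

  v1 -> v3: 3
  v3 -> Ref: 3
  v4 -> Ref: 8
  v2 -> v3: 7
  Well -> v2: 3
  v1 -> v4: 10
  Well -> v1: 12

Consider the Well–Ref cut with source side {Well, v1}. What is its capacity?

16

Edges leaving {Well, v1}: Well→v2 (3), v1→v3 (3), v1→v4 (10).
Cut capacity = 3 + 3 + 10 = 16.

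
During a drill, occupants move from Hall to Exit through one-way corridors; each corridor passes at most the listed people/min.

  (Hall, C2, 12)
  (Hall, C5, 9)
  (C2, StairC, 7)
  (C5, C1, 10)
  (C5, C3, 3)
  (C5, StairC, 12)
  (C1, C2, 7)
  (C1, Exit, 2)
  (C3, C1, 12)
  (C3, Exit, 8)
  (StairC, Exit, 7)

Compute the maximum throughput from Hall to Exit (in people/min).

12

Augment Hall→C2→StairC→Exit: bottleneck 7, flow now 7.
Augment Hall→C5→C1→Exit: bottleneck 2, flow now 9.
Augment Hall→C5→C3→Exit: bottleneck 3, flow now 12.
No augmenting path remains; maximum flow = 12.
In the residual graph, reachable from Hall: {Hall, C2, C5, C1, StairC}.
Min-cut edges: C5→C3 (3), C1→Exit (2), StairC→Exit (7); capacity 3 + 2 + 7 = 12.
This cut is saturated, so no flow can exceed 12.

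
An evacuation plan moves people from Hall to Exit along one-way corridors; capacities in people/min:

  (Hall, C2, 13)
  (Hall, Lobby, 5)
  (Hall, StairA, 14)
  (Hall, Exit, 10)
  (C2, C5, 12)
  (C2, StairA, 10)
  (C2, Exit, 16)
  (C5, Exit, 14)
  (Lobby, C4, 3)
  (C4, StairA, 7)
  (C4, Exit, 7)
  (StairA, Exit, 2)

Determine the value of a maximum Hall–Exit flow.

28

Augment Hall→Exit: bottleneck 10, flow now 10.
Augment Hall→C2→Exit: bottleneck 13, flow now 23.
Augment Hall→StairA→Exit: bottleneck 2, flow now 25.
Augment Hall→Lobby→C4→Exit: bottleneck 3, flow now 28.
No augmenting path remains; maximum flow = 28.
In the residual graph, reachable from Hall: {Hall, Lobby, StairA}.
Min-cut edges: Hall→C2 (13), Hall→Exit (10), Lobby→C4 (3), StairA→Exit (2); capacity 13 + 10 + 3 + 2 = 28.
This cut is saturated, so no flow can exceed 28.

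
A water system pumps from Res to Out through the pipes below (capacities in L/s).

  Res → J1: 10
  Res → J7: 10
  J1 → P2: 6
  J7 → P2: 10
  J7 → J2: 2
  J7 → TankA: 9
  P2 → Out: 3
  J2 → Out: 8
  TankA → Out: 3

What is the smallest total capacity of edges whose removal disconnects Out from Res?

8

Augment Res→J1→P2→Out: bottleneck 3, flow now 3.
Augment Res→J7→J2→Out: bottleneck 2, flow now 5.
Augment Res→J7→TankA→Out: bottleneck 3, flow now 8.
No augmenting path remains; maximum flow = 8.
By max-flow min-cut, the minimum cut capacity equals the max flow.
In the residual graph, reachable from Res: {Res, J1, J7, P2, TankA}.
Min-cut edges: J7→J2 (2), P2→Out (3), TankA→Out (3); capacity 2 + 3 + 3 = 8.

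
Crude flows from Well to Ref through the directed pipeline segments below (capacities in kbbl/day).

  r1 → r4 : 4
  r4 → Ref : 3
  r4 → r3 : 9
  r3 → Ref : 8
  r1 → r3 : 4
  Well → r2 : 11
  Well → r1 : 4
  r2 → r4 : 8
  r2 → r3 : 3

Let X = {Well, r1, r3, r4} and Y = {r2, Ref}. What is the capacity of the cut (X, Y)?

Edges leaving {Well, r1, r3, r4}: Well→r2 (11), r3→Ref (8), r4→Ref (3).
Cut capacity = 11 + 8 + 3 = 22.

22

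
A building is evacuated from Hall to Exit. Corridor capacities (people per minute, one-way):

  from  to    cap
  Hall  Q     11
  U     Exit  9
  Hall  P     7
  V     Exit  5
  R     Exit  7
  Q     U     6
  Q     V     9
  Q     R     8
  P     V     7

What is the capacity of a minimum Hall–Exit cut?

Augment Hall→P→V→Exit: bottleneck 5, flow now 5.
Augment Hall→Q→R→Exit: bottleneck 7, flow now 12.
Augment Hall→Q→U→Exit: bottleneck 4, flow now 16.
No augmenting path remains; maximum flow = 16.
By max-flow min-cut, the minimum cut capacity equals the max flow.
In the residual graph, reachable from Hall: {Hall, P, V}.
Min-cut edges: Hall→Q (11), V→Exit (5); capacity 11 + 5 = 16.

16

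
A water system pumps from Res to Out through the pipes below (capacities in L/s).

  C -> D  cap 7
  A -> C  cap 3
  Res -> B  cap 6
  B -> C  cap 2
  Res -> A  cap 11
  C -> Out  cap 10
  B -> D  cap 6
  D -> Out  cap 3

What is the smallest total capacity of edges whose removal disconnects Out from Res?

Augment Res→A→C→Out: bottleneck 3, flow now 3.
Augment Res→B→C→Out: bottleneck 2, flow now 5.
Augment Res→B→D→Out: bottleneck 3, flow now 8.
No augmenting path remains; maximum flow = 8.
By max-flow min-cut, the minimum cut capacity equals the max flow.
In the residual graph, reachable from Res: {Res, A, B, D}.
Min-cut edges: A→C (3), B→C (2), D→Out (3); capacity 3 + 2 + 3 = 8.

8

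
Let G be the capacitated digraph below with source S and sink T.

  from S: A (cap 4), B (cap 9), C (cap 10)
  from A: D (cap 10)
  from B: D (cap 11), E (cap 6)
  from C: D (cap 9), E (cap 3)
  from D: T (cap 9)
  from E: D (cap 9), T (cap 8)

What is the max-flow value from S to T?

17

Augment S→A→D→T: bottleneck 4, flow now 4.
Augment S→B→D→T: bottleneck 5, flow now 9.
Augment S→B→E→T: bottleneck 4, flow now 13.
Augment S→C→E→T: bottleneck 3, flow now 16.
Augment S→C→D→B→E→T: bottleneck 1, flow now 17. (uses reverse residual edge)
No augmenting path remains; maximum flow = 17.
In the residual graph, reachable from S: {S, A, B, C, D, E}.
Min-cut edges: D→T (9), E→T (8); capacity 9 + 8 = 17.
This cut is saturated, so no flow can exceed 17.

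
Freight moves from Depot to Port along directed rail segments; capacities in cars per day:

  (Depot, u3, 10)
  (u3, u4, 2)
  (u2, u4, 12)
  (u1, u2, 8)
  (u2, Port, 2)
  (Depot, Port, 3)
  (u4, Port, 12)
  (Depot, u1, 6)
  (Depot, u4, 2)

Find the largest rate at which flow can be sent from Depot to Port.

Augment Depot→Port: bottleneck 3, flow now 3.
Augment Depot→u4→Port: bottleneck 2, flow now 5.
Augment Depot→u1→u2→Port: bottleneck 2, flow now 7.
Augment Depot→u3→u4→Port: bottleneck 2, flow now 9.
Augment Depot→u1→u2→u4→Port: bottleneck 4, flow now 13.
No augmenting path remains; maximum flow = 13.
In the residual graph, reachable from Depot: {Depot, u3}.
Min-cut edges: Depot→u1 (6), Depot→u4 (2), Depot→Port (3), u3→u4 (2); capacity 6 + 2 + 3 + 2 = 13.
This cut is saturated, so no flow can exceed 13.

13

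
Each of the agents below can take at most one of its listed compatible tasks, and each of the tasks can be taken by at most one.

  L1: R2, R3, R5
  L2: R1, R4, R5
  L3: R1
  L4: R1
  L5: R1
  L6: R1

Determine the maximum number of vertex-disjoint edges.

Unit-capacity flow: source→left, listed edges, right→sink; max matching = max flow.
Augmenting path L1→R2 (+1); matched 1.
Augmenting path L2→R1 (+1); matched 2.
Augmenting path L3→R1→L2→R4 (+1); matched 3.
No augmenting path remains; maximum matching = 3.
König certificate: {L1, L2, R1} is a vertex cover of size 3 (every listed pair touches it), so no matching can be larger.

3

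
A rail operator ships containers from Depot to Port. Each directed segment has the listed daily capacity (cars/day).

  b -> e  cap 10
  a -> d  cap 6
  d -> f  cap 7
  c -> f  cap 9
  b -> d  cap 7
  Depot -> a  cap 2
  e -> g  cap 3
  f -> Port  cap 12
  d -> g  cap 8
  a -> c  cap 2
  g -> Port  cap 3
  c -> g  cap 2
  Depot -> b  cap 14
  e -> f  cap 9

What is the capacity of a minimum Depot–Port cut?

Augment Depot→a→c→f→Port: bottleneck 2, flow now 2.
Augment Depot→b→d→f→Port: bottleneck 7, flow now 9.
Augment Depot→b→e→f→Port: bottleneck 3, flow now 12.
Augment Depot→b→e→g→Port: bottleneck 3, flow now 15.
No augmenting path remains; maximum flow = 15.
By max-flow min-cut, the minimum cut capacity equals the max flow.
In the residual graph, reachable from Depot: {Depot, a, b, c, d, e, f, g}.
Min-cut edges: f→Port (12), g→Port (3); capacity 12 + 3 = 15.

15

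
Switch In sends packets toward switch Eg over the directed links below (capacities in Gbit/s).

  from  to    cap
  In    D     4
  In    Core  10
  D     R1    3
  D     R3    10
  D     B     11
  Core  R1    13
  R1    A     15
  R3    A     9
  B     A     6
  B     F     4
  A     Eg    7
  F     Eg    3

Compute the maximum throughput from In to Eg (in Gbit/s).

10

Augment In→D→R1→A→Eg: bottleneck 3, flow now 3.
Augment In→D→R3→A→Eg: bottleneck 1, flow now 4.
Augment In→Core→R1→A→Eg: bottleneck 3, flow now 7.
Augment In→Core→R1→D→B→F→Eg: bottleneck 3, flow now 10. (uses reverse residual edge)
No augmenting path remains; maximum flow = 10.
In the residual graph, reachable from In: {In, D, Core, R1, R3, B, A, F}.
Min-cut edges: A→Eg (7), F→Eg (3); capacity 7 + 3 = 10.
This cut is saturated, so no flow can exceed 10.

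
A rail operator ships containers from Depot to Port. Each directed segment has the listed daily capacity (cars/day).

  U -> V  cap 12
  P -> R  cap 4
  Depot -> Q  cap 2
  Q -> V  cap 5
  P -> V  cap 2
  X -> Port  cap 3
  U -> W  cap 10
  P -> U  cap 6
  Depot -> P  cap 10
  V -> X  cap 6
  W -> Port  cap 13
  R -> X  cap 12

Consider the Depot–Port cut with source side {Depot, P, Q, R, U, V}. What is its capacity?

28

Edges leaving {Depot, P, Q, R, U, V}: R→X (12), U→W (10), V→X (6).
Cut capacity = 12 + 10 + 6 = 28.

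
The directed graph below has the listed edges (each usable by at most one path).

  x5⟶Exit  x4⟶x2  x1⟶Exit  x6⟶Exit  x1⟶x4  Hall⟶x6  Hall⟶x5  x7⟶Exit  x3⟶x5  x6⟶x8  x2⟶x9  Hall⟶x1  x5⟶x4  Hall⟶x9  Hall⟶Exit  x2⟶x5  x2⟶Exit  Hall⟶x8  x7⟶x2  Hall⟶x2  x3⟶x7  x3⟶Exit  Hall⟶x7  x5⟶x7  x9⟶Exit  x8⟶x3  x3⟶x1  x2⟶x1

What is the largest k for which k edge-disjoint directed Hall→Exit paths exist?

Assign every edge capacity 1; by Menger, the answer equals the max flow.
Path Hall→Exit (+1); total 1.
Path Hall→x1→Exit (+1); total 2.
Path Hall→x2→Exit (+1); total 3.
Path Hall→x5→Exit (+1); total 4.
Path Hall→x6→Exit (+1); total 5.
Path Hall→x7→Exit (+1); total 6.
Path Hall→x9→Exit (+1); total 7.
Path Hall→x8→x3→Exit (+1); total 8.
No residual Hall→Exit path; max flow = 8.
Certifying cut of size 8: {Hall→Exit, Hall→x1, Hall→x2, Hall→x5, Hall→x6, Hall→x7, Hall→x8, Hall→x9}.

8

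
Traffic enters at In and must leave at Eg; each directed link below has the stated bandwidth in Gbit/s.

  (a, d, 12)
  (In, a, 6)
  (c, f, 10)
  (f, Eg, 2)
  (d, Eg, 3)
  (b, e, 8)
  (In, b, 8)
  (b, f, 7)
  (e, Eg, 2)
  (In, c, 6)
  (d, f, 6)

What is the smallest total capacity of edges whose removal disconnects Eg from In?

Augment In→a→d→Eg: bottleneck 3, flow now 3.
Augment In→b→e→Eg: bottleneck 2, flow now 5.
Augment In→b→f→Eg: bottleneck 2, flow now 7.
No augmenting path remains; maximum flow = 7.
By max-flow min-cut, the minimum cut capacity equals the max flow.
In the residual graph, reachable from In: {In, a, b, c, d, e, f}.
Min-cut edges: d→Eg (3), e→Eg (2), f→Eg (2); capacity 3 + 2 + 2 = 7.

7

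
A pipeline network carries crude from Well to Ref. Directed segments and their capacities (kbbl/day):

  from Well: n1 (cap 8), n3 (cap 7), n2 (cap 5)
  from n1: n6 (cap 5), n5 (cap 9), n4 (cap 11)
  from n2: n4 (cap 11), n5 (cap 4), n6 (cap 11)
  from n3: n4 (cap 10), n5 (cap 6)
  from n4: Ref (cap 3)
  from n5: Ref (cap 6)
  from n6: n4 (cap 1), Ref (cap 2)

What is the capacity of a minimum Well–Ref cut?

Augment Well→n1→n4→Ref: bottleneck 3, flow now 3.
Augment Well→n1→n5→Ref: bottleneck 5, flow now 8.
Augment Well→n2→n5→Ref: bottleneck 1, flow now 9.
Augment Well→n2→n6→Ref: bottleneck 2, flow now 11.
No augmenting path remains; maximum flow = 11.
By max-flow min-cut, the minimum cut capacity equals the max flow.
In the residual graph, reachable from Well: {Well, n1, n2, n3, n4, n5, n6}.
Min-cut edges: n4→Ref (3), n5→Ref (6), n6→Ref (2); capacity 3 + 6 + 2 = 11.

11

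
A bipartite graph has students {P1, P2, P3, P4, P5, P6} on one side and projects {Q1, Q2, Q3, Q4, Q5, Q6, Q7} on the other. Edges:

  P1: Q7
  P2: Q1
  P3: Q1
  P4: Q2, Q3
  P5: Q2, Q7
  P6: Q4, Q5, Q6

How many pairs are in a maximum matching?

5

Unit-capacity flow: source→left, listed edges, right→sink; max matching = max flow.
Augmenting path P1→Q7 (+1); matched 1.
Augmenting path P2→Q1 (+1); matched 2.
Augmenting path P4→Q2 (+1); matched 3.
Augmenting path P6→Q4 (+1); matched 4.
Augmenting path P5→Q2→P4→Q3 (+1); matched 5.
No augmenting path remains; maximum matching = 5.
König certificate: {P1, P4, P5, P6, Q1} is a vertex cover of size 5 (every listed pair touches it), so no matching can be larger.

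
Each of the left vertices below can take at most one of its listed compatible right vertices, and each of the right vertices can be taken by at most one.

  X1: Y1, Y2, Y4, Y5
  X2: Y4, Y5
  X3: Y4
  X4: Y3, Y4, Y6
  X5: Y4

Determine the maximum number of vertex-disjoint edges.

Unit-capacity flow: source→left, listed edges, right→sink; max matching = max flow.
Augmenting path X1→Y1 (+1); matched 1.
Augmenting path X2→Y4 (+1); matched 2.
Augmenting path X4→Y3 (+1); matched 3.
Augmenting path X3→Y4→X2→Y5 (+1); matched 4.
No augmenting path remains; maximum matching = 4.
König certificate: {X1, X2, X4, Y4} is a vertex cover of size 4 (every listed pair touches it), so no matching can be larger.

4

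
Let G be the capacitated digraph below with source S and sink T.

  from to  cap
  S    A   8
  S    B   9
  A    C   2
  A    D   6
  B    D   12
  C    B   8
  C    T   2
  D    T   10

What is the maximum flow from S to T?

Augment S→A→C→T: bottleneck 2, flow now 2.
Augment S→A→D→T: bottleneck 6, flow now 8.
Augment S→B→D→T: bottleneck 4, flow now 12.
No augmenting path remains; maximum flow = 12.
In the residual graph, reachable from S: {S, A, B, D}.
Min-cut edges: A→C (2), D→T (10); capacity 2 + 10 = 12.
This cut is saturated, so no flow can exceed 12.

12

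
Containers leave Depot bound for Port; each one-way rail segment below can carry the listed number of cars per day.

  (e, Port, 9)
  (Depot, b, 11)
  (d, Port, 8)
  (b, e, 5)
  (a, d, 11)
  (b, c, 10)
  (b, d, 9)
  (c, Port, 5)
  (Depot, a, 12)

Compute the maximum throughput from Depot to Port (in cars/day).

18

Augment Depot→a→d→Port: bottleneck 8, flow now 8.
Augment Depot→b→c→Port: bottleneck 5, flow now 13.
Augment Depot→b→e→Port: bottleneck 5, flow now 18.
No augmenting path remains; maximum flow = 18.
In the residual graph, reachable from Depot: {Depot, a, b, c, d}.
Min-cut edges: b→e (5), c→Port (5), d→Port (8); capacity 5 + 5 + 8 = 18.
This cut is saturated, so no flow can exceed 18.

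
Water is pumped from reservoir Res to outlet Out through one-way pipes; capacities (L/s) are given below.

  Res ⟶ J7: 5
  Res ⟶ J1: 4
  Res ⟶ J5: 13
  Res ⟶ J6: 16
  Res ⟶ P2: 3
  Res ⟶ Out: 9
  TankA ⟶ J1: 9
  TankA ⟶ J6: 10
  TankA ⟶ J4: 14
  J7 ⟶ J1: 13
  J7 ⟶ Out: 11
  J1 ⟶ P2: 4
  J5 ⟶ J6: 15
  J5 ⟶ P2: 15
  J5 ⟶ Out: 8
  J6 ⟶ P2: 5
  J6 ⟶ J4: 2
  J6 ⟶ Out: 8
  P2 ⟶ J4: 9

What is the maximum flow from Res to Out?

30

Augment Res→Out: bottleneck 9, flow now 9.
Augment Res→J7→Out: bottleneck 5, flow now 14.
Augment Res→J5→Out: bottleneck 8, flow now 22.
Augment Res→J6→Out: bottleneck 8, flow now 30.
No augmenting path remains; maximum flow = 30.
In the residual graph, reachable from Res: {Res, J1, J5, J6, P2, J4}.
Min-cut edges: Res→J7 (5), Res→Out (9), J5→Out (8), J6→Out (8); capacity 5 + 9 + 8 + 8 = 30.
This cut is saturated, so no flow can exceed 30.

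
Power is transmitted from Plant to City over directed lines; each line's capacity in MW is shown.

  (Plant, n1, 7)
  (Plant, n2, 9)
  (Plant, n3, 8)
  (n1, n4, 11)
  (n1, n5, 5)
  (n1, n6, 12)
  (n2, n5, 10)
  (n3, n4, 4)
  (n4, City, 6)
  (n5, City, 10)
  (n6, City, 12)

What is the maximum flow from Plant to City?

Augment Plant→n1→n4→City: bottleneck 6, flow now 6.
Augment Plant→n1→n5→City: bottleneck 1, flow now 7.
Augment Plant→n2→n5→City: bottleneck 9, flow now 16.
Augment Plant→n3→n4→n1→n6→City: bottleneck 4, flow now 20. (uses reverse residual edge)
No augmenting path remains; maximum flow = 20.
In the residual graph, reachable from Plant: {Plant, n3}.
Min-cut edges: Plant→n1 (7), Plant→n2 (9), n3→n4 (4); capacity 7 + 9 + 4 = 20.
This cut is saturated, so no flow can exceed 20.

20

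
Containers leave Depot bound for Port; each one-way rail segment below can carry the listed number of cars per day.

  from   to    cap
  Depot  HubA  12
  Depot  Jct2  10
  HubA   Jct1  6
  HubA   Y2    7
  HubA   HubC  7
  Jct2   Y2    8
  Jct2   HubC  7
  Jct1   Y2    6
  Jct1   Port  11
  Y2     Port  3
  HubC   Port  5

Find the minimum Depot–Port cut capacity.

14

Augment Depot→HubA→Jct1→Port: bottleneck 6, flow now 6.
Augment Depot→HubA→Y2→Port: bottleneck 3, flow now 9.
Augment Depot→HubA→HubC→Port: bottleneck 3, flow now 12.
Augment Depot→Jct2→HubC→Port: bottleneck 2, flow now 14.
No augmenting path remains; maximum flow = 14.
By max-flow min-cut, the minimum cut capacity equals the max flow.
In the residual graph, reachable from Depot: {Depot, HubA, Jct2, Y2, HubC}.
Min-cut edges: HubA→Jct1 (6), Y2→Port (3), HubC→Port (5); capacity 6 + 3 + 5 = 14.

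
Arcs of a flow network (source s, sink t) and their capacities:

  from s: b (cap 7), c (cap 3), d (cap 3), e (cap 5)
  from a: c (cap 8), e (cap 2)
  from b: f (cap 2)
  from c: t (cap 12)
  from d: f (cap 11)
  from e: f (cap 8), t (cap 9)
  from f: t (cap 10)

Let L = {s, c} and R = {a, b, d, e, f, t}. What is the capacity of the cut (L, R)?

Edges leaving {s, c}: s→b (7), s→d (3), s→e (5), c→t (12).
Cut capacity = 7 + 3 + 5 + 12 = 27.

27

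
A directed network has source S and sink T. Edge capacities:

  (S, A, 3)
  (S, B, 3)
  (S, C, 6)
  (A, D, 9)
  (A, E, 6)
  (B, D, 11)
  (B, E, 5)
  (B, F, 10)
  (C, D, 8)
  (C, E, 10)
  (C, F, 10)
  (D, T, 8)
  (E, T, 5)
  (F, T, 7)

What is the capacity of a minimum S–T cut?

Augment S→A→D→T: bottleneck 3, flow now 3.
Augment S→B→D→T: bottleneck 3, flow now 6.
Augment S→C→D→T: bottleneck 2, flow now 8.
Augment S→C→E→T: bottleneck 4, flow now 12.
No augmenting path remains; maximum flow = 12.
By max-flow min-cut, the minimum cut capacity equals the max flow.
In the residual graph, reachable from S: {S}.
Min-cut edges: S→A (3), S→B (3), S→C (6); capacity 3 + 3 + 6 = 12.

12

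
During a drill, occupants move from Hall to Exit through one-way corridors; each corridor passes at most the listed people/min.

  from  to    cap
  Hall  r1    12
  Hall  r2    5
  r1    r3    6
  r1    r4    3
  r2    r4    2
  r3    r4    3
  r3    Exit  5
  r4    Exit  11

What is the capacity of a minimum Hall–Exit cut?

11

Augment Hall→r1→r3→Exit: bottleneck 5, flow now 5.
Augment Hall→r1→r4→Exit: bottleneck 3, flow now 8.
Augment Hall→r2→r4→Exit: bottleneck 2, flow now 10.
Augment Hall→r1→r3→r4→Exit: bottleneck 1, flow now 11.
No augmenting path remains; maximum flow = 11.
By max-flow min-cut, the minimum cut capacity equals the max flow.
In the residual graph, reachable from Hall: {Hall, r1, r2}.
Min-cut edges: r1→r3 (6), r1→r4 (3), r2→r4 (2); capacity 6 + 3 + 2 = 11.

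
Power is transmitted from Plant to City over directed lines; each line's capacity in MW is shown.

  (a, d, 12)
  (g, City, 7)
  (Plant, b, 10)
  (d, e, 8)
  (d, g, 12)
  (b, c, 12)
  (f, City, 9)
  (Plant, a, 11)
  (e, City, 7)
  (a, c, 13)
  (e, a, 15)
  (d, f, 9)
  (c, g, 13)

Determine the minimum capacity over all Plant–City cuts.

18

Augment Plant→a→c→g→City: bottleneck 7, flow now 7.
Augment Plant→a→d→e→City: bottleneck 4, flow now 11.
Augment Plant→b→c→a→d→e→City: bottleneck 3, flow now 14. (uses reverse residual edge)
Augment Plant→b→c→a→d→f→City: bottleneck 4, flow now 18. (uses reverse residual edge)
No augmenting path remains; maximum flow = 18.
By max-flow min-cut, the minimum cut capacity equals the max flow.
In the residual graph, reachable from Plant: {Plant, b, c, g}.
Min-cut edges: Plant→a (11), g→City (7); capacity 11 + 7 = 18.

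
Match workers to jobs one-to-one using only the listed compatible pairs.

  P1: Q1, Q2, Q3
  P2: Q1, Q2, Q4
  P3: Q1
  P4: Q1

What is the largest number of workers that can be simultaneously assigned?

3

Unit-capacity flow: source→left, listed edges, right→sink; max matching = max flow.
Augmenting path P1→Q1 (+1); matched 1.
Augmenting path P2→Q2 (+1); matched 2.
Augmenting path P3→Q1→P1→Q3 (+1); matched 3.
No augmenting path remains; maximum matching = 3.
König certificate: {P1, P2, Q1} is a vertex cover of size 3 (every listed pair touches it), so no matching can be larger.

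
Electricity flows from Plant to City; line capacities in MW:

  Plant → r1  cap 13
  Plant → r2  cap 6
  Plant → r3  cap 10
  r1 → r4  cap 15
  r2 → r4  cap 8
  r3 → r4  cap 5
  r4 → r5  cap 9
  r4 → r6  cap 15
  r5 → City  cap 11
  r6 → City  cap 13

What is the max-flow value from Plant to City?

Augment Plant→r1→r4→r5→City: bottleneck 9, flow now 9.
Augment Plant→r1→r4→r6→City: bottleneck 4, flow now 13.
Augment Plant→r2→r4→r6→City: bottleneck 6, flow now 19.
Augment Plant→r3→r4→r6→City: bottleneck 3, flow now 22.
No augmenting path remains; maximum flow = 22.
In the residual graph, reachable from Plant: {Plant, r1, r2, r3, r4, r6}.
Min-cut edges: r4→r5 (9), r6→City (13); capacity 9 + 13 = 22.
This cut is saturated, so no flow can exceed 22.

22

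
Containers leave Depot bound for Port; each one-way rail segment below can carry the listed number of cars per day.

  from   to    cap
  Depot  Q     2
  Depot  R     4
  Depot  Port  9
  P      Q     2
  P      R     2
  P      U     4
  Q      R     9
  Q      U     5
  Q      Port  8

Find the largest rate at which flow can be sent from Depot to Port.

Augment Depot→Port: bottleneck 9, flow now 9.
Augment Depot→Q→Port: bottleneck 2, flow now 11.
No augmenting path remains; maximum flow = 11.
In the residual graph, reachable from Depot: {Depot, R}.
Min-cut edges: Depot→Q (2), Depot→Port (9); capacity 2 + 9 = 11.
This cut is saturated, so no flow can exceed 11.

11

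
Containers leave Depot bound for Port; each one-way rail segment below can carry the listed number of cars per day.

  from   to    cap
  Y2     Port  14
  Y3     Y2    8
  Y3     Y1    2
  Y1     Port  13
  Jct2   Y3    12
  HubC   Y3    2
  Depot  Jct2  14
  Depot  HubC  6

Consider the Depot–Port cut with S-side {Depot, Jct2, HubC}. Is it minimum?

Given cut capacity: 12 + 2 = 14.
Augment Depot→Jct2→Y3→Y1→Port: bottleneck 2, flow now 2.
Augment Depot→Jct2→Y3→Y2→Port: bottleneck 8, flow now 10.
No augmenting path remains; maximum flow = 10.
In the residual graph, reachable from Depot: {Depot, Jct2, HubC, Y3}.
Min-cut edges: Y3→Y1 (2), Y3→Y2 (8); capacity 2 + 8 = 10.
Cut capacity 14 exceeds the max flow 10, so it is not minimum.

No — its capacity is 14, but the minimum cut has capacity 10.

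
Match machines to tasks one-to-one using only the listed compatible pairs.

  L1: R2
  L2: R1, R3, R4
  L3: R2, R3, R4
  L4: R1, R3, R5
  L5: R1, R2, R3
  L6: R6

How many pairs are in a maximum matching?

Unit-capacity flow: source→left, listed edges, right→sink; max matching = max flow.
Augmenting path L1→R2 (+1); matched 1.
Augmenting path L2→R1 (+1); matched 2.
Augmenting path L3→R3 (+1); matched 3.
Augmenting path L4→R5 (+1); matched 4.
Augmenting path L6→R6 (+1); matched 5.
Augmenting path L5→R1→L2→R4 (+1); matched 6.
No augmenting path remains; maximum matching = 6.
König certificate: {L1, L2, L3, L4, L5, L6} is a vertex cover of size 6 (every listed pair touches it), so no matching can be larger.

6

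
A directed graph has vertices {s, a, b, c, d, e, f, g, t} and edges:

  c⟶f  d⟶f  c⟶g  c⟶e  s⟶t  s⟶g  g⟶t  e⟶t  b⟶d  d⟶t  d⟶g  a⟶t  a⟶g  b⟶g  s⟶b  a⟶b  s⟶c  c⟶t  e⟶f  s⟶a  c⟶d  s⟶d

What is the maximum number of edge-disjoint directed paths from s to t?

5

Assign every edge capacity 1; by Menger, the answer equals the max flow.
Path s→t (+1); total 1.
Path s→a→t (+1); total 2.
Path s→c→t (+1); total 3.
Path s→d→t (+1); total 4.
Path s→g→t (+1); total 5.
No residual s→t path; max flow = 5.
Certifying cut of size 5: {d→t, g→t, s→a, s→c, s→t}.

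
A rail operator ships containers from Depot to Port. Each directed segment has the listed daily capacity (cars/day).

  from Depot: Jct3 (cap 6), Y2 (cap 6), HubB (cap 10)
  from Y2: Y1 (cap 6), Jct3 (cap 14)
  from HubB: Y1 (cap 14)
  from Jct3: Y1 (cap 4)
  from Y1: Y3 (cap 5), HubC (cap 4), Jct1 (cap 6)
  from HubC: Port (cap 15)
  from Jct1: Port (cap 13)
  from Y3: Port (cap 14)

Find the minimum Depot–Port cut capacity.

15

Augment Depot→Y2→Y1→HubC→Port: bottleneck 4, flow now 4.
Augment Depot→Y2→Y1→Jct1→Port: bottleneck 2, flow now 6.
Augment Depot→HubB→Y1→Jct1→Port: bottleneck 4, flow now 10.
Augment Depot→HubB→Y1→Y3→Port: bottleneck 5, flow now 15.
No augmenting path remains; maximum flow = 15.
By max-flow min-cut, the minimum cut capacity equals the max flow.
In the residual graph, reachable from Depot: {Depot, Y2, HubB, Jct3, Y1}.
Min-cut edges: Y1→HubC (4), Y1→Jct1 (6), Y1→Y3 (5); capacity 4 + 6 + 5 = 15.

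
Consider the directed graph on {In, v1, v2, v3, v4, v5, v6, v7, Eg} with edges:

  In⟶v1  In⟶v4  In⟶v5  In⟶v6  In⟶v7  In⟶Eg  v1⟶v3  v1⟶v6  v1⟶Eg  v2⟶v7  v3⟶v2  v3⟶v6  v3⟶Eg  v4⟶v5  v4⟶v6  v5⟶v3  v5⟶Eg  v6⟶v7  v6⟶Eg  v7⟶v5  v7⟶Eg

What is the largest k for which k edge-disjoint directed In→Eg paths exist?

6

Assign every edge capacity 1; by Menger, the answer equals the max flow.
Path In→Eg (+1); total 1.
Path In→v1→Eg (+1); total 2.
Path In→v5→Eg (+1); total 3.
Path In→v6→Eg (+1); total 4.
Path In→v7→Eg (+1); total 5.
Path In→v4→v5→v3→Eg (+1); total 6.
No residual In→Eg path; max flow = 6.
Certifying cut of size 6: {In→Eg, In→v1, In→v4, In→v5, In→v6, In→v7}.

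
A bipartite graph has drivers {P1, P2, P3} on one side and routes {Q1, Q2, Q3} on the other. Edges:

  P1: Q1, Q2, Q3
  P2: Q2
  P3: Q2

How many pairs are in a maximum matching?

Unit-capacity flow: source→left, listed edges, right→sink; max matching = max flow.
Augmenting path P1→Q1 (+1); matched 1.
Augmenting path P2→Q2 (+1); matched 2.
No augmenting path remains; maximum matching = 2.
König certificate: {P1, Q2} is a vertex cover of size 2 (every listed pair touches it), so no matching can be larger.

2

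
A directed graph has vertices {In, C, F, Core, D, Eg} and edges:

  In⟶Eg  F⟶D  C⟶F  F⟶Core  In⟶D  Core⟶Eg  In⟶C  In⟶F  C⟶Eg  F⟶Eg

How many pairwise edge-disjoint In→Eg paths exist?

Assign every edge capacity 1; by Menger, the answer equals the max flow.
Path In→Eg (+1); total 1.
Path In→C→Eg (+1); total 2.
Path In→F→Eg (+1); total 3.
No residual In→Eg path; max flow = 3.
Certifying cut of size 3: {In→C, In→Eg, In→F}.

3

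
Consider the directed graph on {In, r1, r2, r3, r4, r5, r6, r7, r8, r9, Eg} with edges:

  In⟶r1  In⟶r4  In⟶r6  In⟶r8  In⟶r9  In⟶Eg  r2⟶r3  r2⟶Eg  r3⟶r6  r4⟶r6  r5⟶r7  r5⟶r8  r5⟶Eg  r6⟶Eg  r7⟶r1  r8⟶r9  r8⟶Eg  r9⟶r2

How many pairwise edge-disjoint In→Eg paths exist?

4

Assign every edge capacity 1; by Menger, the answer equals the max flow.
Path In→Eg (+1); total 1.
Path In→r6→Eg (+1); total 2.
Path In→r8→Eg (+1); total 3.
Path In→r9→r2→Eg (+1); total 4.
No residual In→Eg path; max flow = 4.
Certifying cut of size 4: {In→Eg, In→r8, In→r9, r6→Eg}.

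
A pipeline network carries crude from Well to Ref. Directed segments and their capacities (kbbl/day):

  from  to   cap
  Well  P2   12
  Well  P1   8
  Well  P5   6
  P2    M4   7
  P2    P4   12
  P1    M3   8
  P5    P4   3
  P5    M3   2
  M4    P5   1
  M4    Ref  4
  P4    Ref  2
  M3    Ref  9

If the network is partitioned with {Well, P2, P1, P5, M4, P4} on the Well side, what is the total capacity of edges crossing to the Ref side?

16

Edges leaving {Well, P2, P1, P5, M4, P4}: P1→M3 (8), P5→M3 (2), M4→Ref (4), P4→Ref (2).
Cut capacity = 8 + 2 + 4 + 2 = 16.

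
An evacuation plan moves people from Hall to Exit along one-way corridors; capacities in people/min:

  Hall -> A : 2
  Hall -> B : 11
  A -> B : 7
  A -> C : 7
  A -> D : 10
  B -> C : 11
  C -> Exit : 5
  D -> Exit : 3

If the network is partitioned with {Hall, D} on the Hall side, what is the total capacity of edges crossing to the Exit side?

Edges leaving {Hall, D}: Hall→A (2), Hall→B (11), D→Exit (3).
Cut capacity = 2 + 11 + 3 = 16.

16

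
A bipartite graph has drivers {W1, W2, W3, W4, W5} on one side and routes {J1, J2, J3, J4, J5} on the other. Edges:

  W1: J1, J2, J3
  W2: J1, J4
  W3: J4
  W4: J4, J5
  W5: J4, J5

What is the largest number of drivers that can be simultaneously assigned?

Unit-capacity flow: source→left, listed edges, right→sink; max matching = max flow.
Augmenting path W1→J1 (+1); matched 1.
Augmenting path W2→J4 (+1); matched 2.
Augmenting path W4→J5 (+1); matched 3.
Augmenting path W3→J4→W2→J1→W1→J2 (+1); matched 4.
No augmenting path remains; maximum matching = 4.
König certificate: {W1, W2, J4, J5} is a vertex cover of size 4 (every listed pair touches it), so no matching can be larger.

4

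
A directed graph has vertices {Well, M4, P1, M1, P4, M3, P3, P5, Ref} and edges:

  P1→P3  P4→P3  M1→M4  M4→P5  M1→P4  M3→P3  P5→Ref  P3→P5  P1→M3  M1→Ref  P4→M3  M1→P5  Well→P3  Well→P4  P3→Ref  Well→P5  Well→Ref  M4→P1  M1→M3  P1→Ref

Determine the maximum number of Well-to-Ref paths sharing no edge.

3

Assign every edge capacity 1; by Menger, the answer equals the max flow.
Path Well→Ref (+1); total 1.
Path Well→P3→Ref (+1); total 2.
Path Well→P5→Ref (+1); total 3.
No residual Well→Ref path; max flow = 3.
Certifying cut of size 3: {P3→Ref, P5→Ref, Well→Ref}.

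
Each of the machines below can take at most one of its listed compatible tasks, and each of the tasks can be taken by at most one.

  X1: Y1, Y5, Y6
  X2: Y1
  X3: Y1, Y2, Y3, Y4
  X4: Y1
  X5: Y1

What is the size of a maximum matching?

Unit-capacity flow: source→left, listed edges, right→sink; max matching = max flow.
Augmenting path X1→Y1 (+1); matched 1.
Augmenting path X3→Y2 (+1); matched 2.
Augmenting path X2→Y1→X1→Y5 (+1); matched 3.
No augmenting path remains; maximum matching = 3.
König certificate: {X1, X3, Y1} is a vertex cover of size 3 (every listed pair touches it), so no matching can be larger.

3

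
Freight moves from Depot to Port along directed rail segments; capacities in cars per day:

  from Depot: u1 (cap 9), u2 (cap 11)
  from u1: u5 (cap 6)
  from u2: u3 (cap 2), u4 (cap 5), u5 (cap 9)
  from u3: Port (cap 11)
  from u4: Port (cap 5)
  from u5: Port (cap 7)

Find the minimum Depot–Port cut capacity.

Augment Depot→u1→u5→Port: bottleneck 6, flow now 6.
Augment Depot→u2→u3→Port: bottleneck 2, flow now 8.
Augment Depot→u2→u4→Port: bottleneck 5, flow now 13.
Augment Depot→u2→u5→Port: bottleneck 1, flow now 14.
No augmenting path remains; maximum flow = 14.
By max-flow min-cut, the minimum cut capacity equals the max flow.
In the residual graph, reachable from Depot: {Depot, u1, u2, u5}.
Min-cut edges: u2→u3 (2), u2→u4 (5), u5→Port (7); capacity 2 + 5 + 7 = 14.

14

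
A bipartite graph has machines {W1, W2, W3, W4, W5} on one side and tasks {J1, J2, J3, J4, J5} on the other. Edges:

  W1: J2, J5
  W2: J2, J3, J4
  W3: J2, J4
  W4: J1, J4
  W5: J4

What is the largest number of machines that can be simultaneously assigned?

5

Unit-capacity flow: source→left, listed edges, right→sink; max matching = max flow.
Augmenting path W1→J2 (+1); matched 1.
Augmenting path W2→J3 (+1); matched 2.
Augmenting path W3→J4 (+1); matched 3.
Augmenting path W4→J1 (+1); matched 4.
Augmenting path W5→J4→W3→J2→W1→J5 (+1); matched 5.
No augmenting path remains; maximum matching = 5.
König certificate: {W1, W2, W3, W4, W5} is a vertex cover of size 5 (every listed pair touches it), so no matching can be larger.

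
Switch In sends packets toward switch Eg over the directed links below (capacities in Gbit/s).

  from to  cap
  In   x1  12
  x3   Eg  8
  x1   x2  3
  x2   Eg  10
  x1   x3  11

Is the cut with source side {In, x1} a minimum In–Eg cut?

Given cut capacity: 3 + 11 = 14.
Augment In→x1→x2→Eg: bottleneck 3, flow now 3.
Augment In→x1→x3→Eg: bottleneck 8, flow now 11.
No augmenting path remains; maximum flow = 11.
In the residual graph, reachable from In: {In, x1, x3}.
Min-cut edges: x1→x2 (3), x3→Eg (8); capacity 3 + 8 = 11.
Cut capacity 14 exceeds the max flow 11, so it is not minimum.

No — its capacity is 14, but the minimum cut has capacity 11.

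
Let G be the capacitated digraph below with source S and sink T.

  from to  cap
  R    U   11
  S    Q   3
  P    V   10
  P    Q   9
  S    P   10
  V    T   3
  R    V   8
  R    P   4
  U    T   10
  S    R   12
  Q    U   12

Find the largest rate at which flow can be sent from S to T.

13

Augment S→P→V→T: bottleneck 3, flow now 3.
Augment S→Q→U→T: bottleneck 3, flow now 6.
Augment S→R→U→T: bottleneck 7, flow now 13.
No augmenting path remains; maximum flow = 13.
In the residual graph, reachable from S: {S, P, Q, R, U, V}.
Min-cut edges: U→T (10), V→T (3); capacity 10 + 3 = 13.
This cut is saturated, so no flow can exceed 13.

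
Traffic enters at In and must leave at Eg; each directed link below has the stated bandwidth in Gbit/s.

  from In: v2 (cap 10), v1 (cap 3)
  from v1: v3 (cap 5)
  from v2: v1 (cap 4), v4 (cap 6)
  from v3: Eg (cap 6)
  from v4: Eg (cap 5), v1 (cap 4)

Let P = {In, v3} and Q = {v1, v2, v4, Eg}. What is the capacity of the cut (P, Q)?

19

Edges leaving {In, v3}: In→v1 (3), In→v2 (10), v3→Eg (6).
Cut capacity = 3 + 10 + 6 = 19.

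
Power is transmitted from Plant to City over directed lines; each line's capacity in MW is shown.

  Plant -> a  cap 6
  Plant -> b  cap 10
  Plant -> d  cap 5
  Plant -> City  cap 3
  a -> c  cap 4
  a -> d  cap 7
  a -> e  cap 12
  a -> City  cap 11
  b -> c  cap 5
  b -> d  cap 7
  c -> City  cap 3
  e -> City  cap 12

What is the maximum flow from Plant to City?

12

Augment Plant→City: bottleneck 3, flow now 3.
Augment Plant→a→City: bottleneck 6, flow now 9.
Augment Plant→b→c→City: bottleneck 3, flow now 12.
No augmenting path remains; maximum flow = 12.
In the residual graph, reachable from Plant: {Plant, b, c, d}.
Min-cut edges: Plant→a (6), Plant→City (3), c→City (3); capacity 6 + 3 + 3 = 12.
This cut is saturated, so no flow can exceed 12.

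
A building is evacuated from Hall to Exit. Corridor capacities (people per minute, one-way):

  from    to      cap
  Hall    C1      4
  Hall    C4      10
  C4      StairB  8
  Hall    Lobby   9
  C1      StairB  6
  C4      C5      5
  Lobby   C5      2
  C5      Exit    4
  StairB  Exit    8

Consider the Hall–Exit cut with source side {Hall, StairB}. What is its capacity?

31

Edges leaving {Hall, StairB}: Hall→C4 (10), Hall→Lobby (9), Hall→C1 (4), StairB→Exit (8).
Cut capacity = 10 + 9 + 4 + 8 = 31.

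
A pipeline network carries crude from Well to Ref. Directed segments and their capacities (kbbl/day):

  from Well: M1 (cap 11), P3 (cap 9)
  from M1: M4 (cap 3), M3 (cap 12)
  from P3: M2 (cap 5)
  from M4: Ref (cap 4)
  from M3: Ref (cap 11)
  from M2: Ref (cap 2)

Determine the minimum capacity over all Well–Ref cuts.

13

Augment Well→M1→M4→Ref: bottleneck 3, flow now 3.
Augment Well→M1→M3→Ref: bottleneck 8, flow now 11.
Augment Well→P3→M2→Ref: bottleneck 2, flow now 13.
No augmenting path remains; maximum flow = 13.
By max-flow min-cut, the minimum cut capacity equals the max flow.
In the residual graph, reachable from Well: {Well, P3, M2}.
Min-cut edges: Well→M1 (11), M2→Ref (2); capacity 11 + 2 = 13.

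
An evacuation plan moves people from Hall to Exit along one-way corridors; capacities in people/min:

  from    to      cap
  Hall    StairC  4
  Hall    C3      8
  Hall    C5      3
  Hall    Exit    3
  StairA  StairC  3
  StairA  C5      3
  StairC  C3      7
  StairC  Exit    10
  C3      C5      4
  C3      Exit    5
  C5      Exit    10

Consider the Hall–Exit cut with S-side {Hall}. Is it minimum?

Given cut capacity: 4 + 8 + 3 + 3 = 18.
Augment Hall→Exit: bottleneck 3, flow now 3.
Augment Hall→StairC→Exit: bottleneck 4, flow now 7.
Augment Hall→C3→Exit: bottleneck 5, flow now 12.
Augment Hall→C5→Exit: bottleneck 3, flow now 15.
Augment Hall→C3→C5→Exit: bottleneck 3, flow now 18.
No augmenting path remains; maximum flow = 18.
Cut capacity 18 equals the max flow, so it is a minimum cut.

Yes — it is a minimum cut (capacity 18).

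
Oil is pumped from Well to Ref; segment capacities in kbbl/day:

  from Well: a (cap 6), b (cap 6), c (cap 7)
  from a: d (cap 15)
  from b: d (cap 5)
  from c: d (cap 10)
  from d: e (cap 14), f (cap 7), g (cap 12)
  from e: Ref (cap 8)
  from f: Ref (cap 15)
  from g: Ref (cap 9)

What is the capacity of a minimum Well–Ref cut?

Augment Well→a→d→e→Ref: bottleneck 6, flow now 6.
Augment Well→b→d→e→Ref: bottleneck 2, flow now 8.
Augment Well→b→d→f→Ref: bottleneck 3, flow now 11.
Augment Well→c→d→f→Ref: bottleneck 4, flow now 15.
Augment Well→c→d→g→Ref: bottleneck 3, flow now 18.
No augmenting path remains; maximum flow = 18.
By max-flow min-cut, the minimum cut capacity equals the max flow.
In the residual graph, reachable from Well: {Well, b}.
Min-cut edges: Well→a (6), Well→c (7), b→d (5); capacity 6 + 7 + 5 = 18.

18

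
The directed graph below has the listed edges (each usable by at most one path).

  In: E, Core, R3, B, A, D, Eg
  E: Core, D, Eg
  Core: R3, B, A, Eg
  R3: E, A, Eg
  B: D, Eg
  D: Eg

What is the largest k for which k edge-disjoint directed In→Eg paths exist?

Assign every edge capacity 1; by Menger, the answer equals the max flow.
Path In→Eg (+1); total 1.
Path In→E→Eg (+1); total 2.
Path In→Core→Eg (+1); total 3.
Path In→R3→Eg (+1); total 4.
Path In→B→Eg (+1); total 5.
Path In→D→Eg (+1); total 6.
No residual In→Eg path; max flow = 6.
Certifying cut of size 6: {In→B, In→Core, In→D, In→E, In→Eg, In→R3}.

6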